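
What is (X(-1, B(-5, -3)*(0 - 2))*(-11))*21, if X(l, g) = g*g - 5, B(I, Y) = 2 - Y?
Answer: -21945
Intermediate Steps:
X(l, g) = -5 + g**2 (X(l, g) = g**2 - 5 = -5 + g**2)
(X(-1, B(-5, -3)*(0 - 2))*(-11))*21 = ((-5 + ((2 - 1*(-3))*(0 - 2))**2)*(-11))*21 = ((-5 + ((2 + 3)*(-2))**2)*(-11))*21 = ((-5 + (5*(-2))**2)*(-11))*21 = ((-5 + (-10)**2)*(-11))*21 = ((-5 + 100)*(-11))*21 = (95*(-11))*21 = -1045*21 = -21945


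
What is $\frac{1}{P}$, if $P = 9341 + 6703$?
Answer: $\frac{1}{16044} \approx 6.2329 \cdot 10^{-5}$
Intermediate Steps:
$P = 16044$
$\frac{1}{P} = \frac{1}{16044}$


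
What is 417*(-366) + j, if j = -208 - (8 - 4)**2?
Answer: -152846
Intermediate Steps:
j = -224 (j = -208 - 1*4**2 = -208 - 1*16 = -208 - 16 = -224)
417*(-366) + j = 417*(-366) - 224 = -152622 - 224 = -152846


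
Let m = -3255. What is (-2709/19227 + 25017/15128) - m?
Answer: 10185043359/3127592 ≈ 3256.5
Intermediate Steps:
(-2709/19227 + 25017/15128) - m = (-2709/19227 + 25017/15128) - 1*(-3255) = (-2709*1/19227 + 25017*(1/15128)) + 3255 = (-903/6409 + 807/488) + 3255 = 4731399/3127592 + 3255 = 10185043359/3127592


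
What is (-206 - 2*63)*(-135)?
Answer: 44820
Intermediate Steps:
(-206 - 2*63)*(-135) = (-206 - 126)*(-135) = -332*(-135) = 44820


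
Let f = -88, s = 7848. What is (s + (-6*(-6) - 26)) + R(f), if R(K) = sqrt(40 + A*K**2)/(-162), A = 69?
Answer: 7858 - sqrt(133594)/81 ≈ 7853.5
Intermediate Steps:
R(K) = -sqrt(40 + 69*K**2)/162 (R(K) = sqrt(40 + 69*K**2)/(-162) = sqrt(40 + 69*K**2)*(-1/162) = -sqrt(40 + 69*K**2)/162)
(s + (-6*(-6) - 26)) + R(f) = (7848 + (-6*(-6) - 26)) - sqrt(40 + 69*(-88)**2)/162 = (7848 + (36 - 26)) - sqrt(40 + 69*7744)/162 = (7848 + 10) - sqrt(40 + 534336)/162 = 7858 - sqrt(133594)/81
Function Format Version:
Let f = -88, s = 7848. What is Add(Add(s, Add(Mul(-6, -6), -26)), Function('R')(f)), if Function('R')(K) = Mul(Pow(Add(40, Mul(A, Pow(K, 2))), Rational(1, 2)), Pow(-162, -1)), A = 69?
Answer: Add(7858, Mul(Rational(-1, 81), Pow(133594, Rational(1, 2)))) ≈ 7853.5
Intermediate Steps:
Function('R')(K) = Mul(Rational(-1, 162), Pow(Add(40, Mul(69, Pow(K, 2))), Rational(1, 2))) (Function('R')(K) = Mul(Pow(Add(40, Mul(69, Pow(K, 2))), Rational(1, 2)), Pow(-162, -1)) = Mul(Pow(Add(40, Mul(69, Pow(K, 2))), Rational(1, 2)), Rational(-1, 162)) = Mul(Rational(-1, 162), Pow(Add(40, Mul(69, Pow(K, 2))), Rational(1, 2))))
Add(Add(s, Add(Mul(-6, -6), -26)), Function('R')(f)) = Add(Add(7848, Add(Mul(-6, -6), -26)), Mul(Rational(-1, 162), Pow(Add(40, Mul(69, Pow(-88, 2))), Rational(1, 2)))) = Add(Add(7848, Add(36, -26)), Mul(Rational(-1, 162), Pow(Add(40, Mul(69, 7744)), Rational(1, 2)))) = Add(Add(7848, 10), Mul(Rational(-1, 162), Pow(Add(40, 534336), Rational(1, 2)))) = Add(7858, Mul(Rational(-1, 162), Pow(534376, Rational(1, 2)))) = Add(7858, Mul(Rational(-1, 162), Mul(2, Pow(133594, Rational(1, 2))))) = Add(7858, Mul(Rational(-1, 81), Pow(133594, Rational(1, 2))))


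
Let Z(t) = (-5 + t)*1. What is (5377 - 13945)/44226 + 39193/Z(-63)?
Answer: -13761367/23868 ≈ -576.56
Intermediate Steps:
Z(t) = -5 + t
(5377 - 13945)/44226 + 39193/Z(-63) = (5377 - 13945)/44226 + 39193/(-5 - 63) = -8568*1/44226 + 39193/(-68) = -68/351 + 39193*(-1/68) = -68/351 - 39193/68 = -13761367/23868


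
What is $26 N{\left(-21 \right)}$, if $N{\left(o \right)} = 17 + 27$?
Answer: $1144$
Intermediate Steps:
$N{\left(o \right)} = 44$
$26 N{\left(-21 \right)} = 26 \cdot 44 = 1144$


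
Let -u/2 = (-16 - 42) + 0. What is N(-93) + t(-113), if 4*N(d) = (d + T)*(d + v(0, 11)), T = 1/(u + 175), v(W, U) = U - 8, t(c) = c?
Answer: 192004/97 ≈ 1979.4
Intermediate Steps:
u = 116 (u = -2*((-16 - 42) + 0) = -2*(-58 + 0) = -2*(-58) = 116)
v(W, U) = -8 + U
T = 1/291 (T = 1/(116 + 175) = 1/291 ≈ 0.0034364)
N(d) = (3 + d)*(1/291 + d)/4 (N(d) = ((d + 1/291)*(d + (-8 + 11)))/4 = ((1/291 + d)*(d + 3))/4 = ((1/291 + d)*(3 + d))/4 = ((3 + d)*(1/291 + d))/4 = (3 + d)*(1/291 + d)/4)
N(-93) + t(-113) = (1/388 + (¼)*(-93)² + (437/582)*(-93)) - 113 = (1/388 + (¼)*8649 - 13547/194) - 113 = (1/388 + 8649/4 - 13547/194) - 113 = 202965/97 - 113 = 192004/97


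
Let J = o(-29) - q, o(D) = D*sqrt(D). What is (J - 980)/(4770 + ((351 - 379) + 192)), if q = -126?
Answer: -427/2467 - 29*I*sqrt(29)/4934 ≈ -0.17308 - 0.031652*I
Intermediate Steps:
o(D) = D**(3/2)
J = 126 - 29*I*sqrt(29) (J = (-29)**(3/2) - 1*(-126) = -29*I*sqrt(29) + 126 = 126 - 29*I*sqrt(29) ≈ 126.0 - 156.17*I)
(J - 980)/(4770 + ((351 - 379) + 192)) = ((126 - 29*I*sqrt(29)) - 980)/(4770 + ((351 - 379) + 192)) = (-854 - 29*I*sqrt(29))/(4770 + (-28 + 192)) = (-854 - 29*I*sqrt(29))/(4770 + 164) = (-854 - 29*I*sqrt(29))/4934 = (-854 - 29*I*sqrt(29))*(1/4934) = -427/2467 - 29*I*sqrt(29)/4934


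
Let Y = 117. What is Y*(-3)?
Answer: -351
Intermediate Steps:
Y*(-3) = 117*(-3) = -351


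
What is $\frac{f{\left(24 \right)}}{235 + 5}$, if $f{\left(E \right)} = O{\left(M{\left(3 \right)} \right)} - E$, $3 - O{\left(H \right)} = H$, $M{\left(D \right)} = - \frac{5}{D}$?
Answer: $- \frac{29}{360} \approx -0.080556$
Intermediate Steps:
$O{\left(H \right)} = 3 - H$
$f{\left(E \right)} = \frac{14}{3} - E$ ($f{\left(E \right)} = \left(3 - - \frac{5}{3}\right) - E = \left(3 + \frac{5}{3}\right) - E = \frac{14}{3} - E$)
$\frac{f{\left(24 \right)}}{235 + 5} = \frac{\frac{14}{3} - 24}{235 + 5} = \frac{\frac{14}{3} - 24}{240} = \frac{1}{240} \left(- \frac{58}{3}\right) = - \frac{29}{360}$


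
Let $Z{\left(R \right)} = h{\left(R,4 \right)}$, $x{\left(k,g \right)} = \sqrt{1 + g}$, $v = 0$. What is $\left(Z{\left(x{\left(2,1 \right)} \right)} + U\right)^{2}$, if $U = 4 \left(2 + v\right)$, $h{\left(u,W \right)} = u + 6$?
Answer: $\left(14 + \sqrt{2}\right)^{2} \approx 237.6$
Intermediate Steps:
$h{\left(u,W \right)} = 6 + u$
$Z{\left(R \right)} = 6 + R$
$U = 8$ ($U = 4 \left(2 + 0\right) = 4 \cdot 2 = 8$)
$\left(Z{\left(x{\left(2,1 \right)} \right)} + U\right)^{2} = \left(\left(6 + \sqrt{1 + 1}\right) + 8\right)^{2} = \left(\left(6 + \sqrt{2}\right) + 8\right)^{2} = \left(14 + \sqrt{2}\right)^{2}$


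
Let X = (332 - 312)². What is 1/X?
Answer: 1/400 ≈ 0.0025000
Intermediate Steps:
X = 400 (X = 20² = 400)
1/X = 1/400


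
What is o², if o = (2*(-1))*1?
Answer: 4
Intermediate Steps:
o = -2 (o = -2*1 = -2)
o² = (-2)² = 4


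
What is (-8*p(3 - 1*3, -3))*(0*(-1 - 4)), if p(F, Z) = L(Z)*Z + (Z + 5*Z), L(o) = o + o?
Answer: 0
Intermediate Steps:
L(o) = 2*o
p(F, Z) = 2*Z**2 + 6*Z (p(F, Z) = (2*Z)*Z + (Z + 5*Z) = 2*Z**2 + 6*Z)
(-8*p(3 - 1*3, -3))*(0*(-1 - 4)) = (-16*(-3)*(3 - 3))*(0*(-1 - 4)) = (-16*(-3)*0)*(0*(-5)) = -8*0*0 = 0*0 = 0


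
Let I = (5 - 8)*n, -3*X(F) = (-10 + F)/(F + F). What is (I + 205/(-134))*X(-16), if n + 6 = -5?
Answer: -54821/6432 ≈ -8.5232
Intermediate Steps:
X(F) = -(-10 + F)/(6*F) (X(F) = -(-10 + F)/(3*(F + F)) = -(-10 + F)/(3*(2*F)) = -(-10 + F)*1/(2*F)/3 = -(-10 + F)/(6*F))
n = -11 (n = -6 - 5 = -11)
I = 33 (I = (5 - 8)*(-11) = -3*(-11) = 33)
(I + 205/(-134))*X(-16) = (33 + 205/(-134))*((1/6)*(10 - 1*(-16))/(-16)) = (33 + 205*(-1/134))*((1/6)*(-1/16)*(10 + 16)) = (33 - 205/134)*((1/6)*(-1/16)*26) = (4217/134)*(-13/48) = -54821/6432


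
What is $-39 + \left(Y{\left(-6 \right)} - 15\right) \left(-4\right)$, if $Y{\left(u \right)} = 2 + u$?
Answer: $37$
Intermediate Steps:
$-39 + \left(Y{\left(-6 \right)} - 15\right) \left(-4\right) = -39 + \left(\left(2 - 6\right) - 15\right) \left(-4\right) = -39 + \left(-4 - 15\right) \left(-4\right) = -39 - -76 = -39 + 76 = 37$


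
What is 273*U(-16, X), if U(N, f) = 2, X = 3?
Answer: 546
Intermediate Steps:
273*U(-16, X) = 273*2 = 546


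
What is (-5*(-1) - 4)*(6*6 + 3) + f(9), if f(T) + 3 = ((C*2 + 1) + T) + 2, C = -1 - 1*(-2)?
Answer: 50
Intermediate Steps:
C = 1 (C = -1 + 2 = 1)
f(T) = 2 + T (f(T) = -3 + (((1*2 + 1) + T) + 2) = -3 + (((2 + 1) + T) + 2) = -3 + ((3 + T) + 2) = -3 + (5 + T) = 2 + T)
(-5*(-1) - 4)*(6*6 + 3) + f(9) = (-5*(-1) - 4)*(6*6 + 3) + (2 + 9) = (5 - 4)*(36 + 3) + 11 = 1*39 + 11 = 39 + 11 = 50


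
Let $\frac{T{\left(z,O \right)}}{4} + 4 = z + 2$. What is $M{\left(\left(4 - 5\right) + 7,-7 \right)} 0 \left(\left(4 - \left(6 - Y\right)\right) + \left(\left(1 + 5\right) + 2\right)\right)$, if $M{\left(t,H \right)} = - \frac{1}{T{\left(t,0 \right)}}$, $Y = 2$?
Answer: $0$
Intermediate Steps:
$T{\left(z,O \right)} = -8 + 4 z$ ($T{\left(z,O \right)} = -16 + 4 \left(z + 2\right) = -16 + 4 \left(2 + z\right) = -16 + \left(8 + 4 z\right) = -8 + 4 z$)
$M{\left(t,H \right)} = - \frac{1}{-8 + 4 t}$
$M{\left(\left(4 - 5\right) + 7,-7 \right)} 0 \left(\left(4 - \left(6 - Y\right)\right) + \left(\left(1 + 5\right) + 2\right)\right) = - \frac{1}{-8 + 4 \left(\left(4 - 5\right) + 7\right)} 0 \left(\left(4 - \left(6 - 2\right)\right) + \left(\left(1 + 5\right) + 2\right)\right) = - \frac{1}{-8 + 4 \left(\left(4 - 5\right) + 7\right)} 0 \left(\left(4 - \left(6 - 2\right)\right) + \left(6 + 2\right)\right) = - \frac{1}{-8 + 4 \left(-1 + 7\right)} 0 \left(\left(4 - 4\right) + 8\right) = - \frac{1}{-8 + 4 \cdot 6} \cdot 0 \left(\left(4 - 4\right) + 8\right) = - \frac{1}{-8 + 24} \cdot 0 \left(0 + 8\right) = - \frac{1}{16} \cdot 0 \cdot 8 = \left(-1\right) \frac{1}{16} \cdot 0 = \left(- \frac{1}{16}\right) 0 = 0$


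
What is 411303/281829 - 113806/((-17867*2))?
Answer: 7795222096/1678479581 ≈ 4.6442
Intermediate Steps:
411303/281829 - 113806/((-17867*2)) = 411303*(1/281829) - 113806/(-35734) = 137101/93943 - 113806*(-1/35734) = 137101/93943 + 56903/17867 = 7795222096/1678479581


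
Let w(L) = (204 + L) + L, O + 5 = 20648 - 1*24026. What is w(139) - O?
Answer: 3865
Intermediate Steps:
O = -3383 (O = -5 + (20648 - 1*24026) = -5 + (20648 - 24026) = -5 - 3378 = -3383)
w(L) = 204 + 2*L
w(139) - O = (204 + 2*139) - 1*(-3383) = (204 + 278) + 3383 = 482 + 3383 = 3865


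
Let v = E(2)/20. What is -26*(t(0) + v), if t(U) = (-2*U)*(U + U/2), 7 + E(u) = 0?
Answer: 91/10 ≈ 9.1000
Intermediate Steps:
E(u) = -7 (E(u) = -7 + 0 = -7)
t(U) = -3*U² (t(U) = (-2*U)*(U + U*(½)) = (-2*U)*(U + U/2) = (-2*U)*(3*U/2) = -3*U²)
v = -7/20 ≈ -0.35000
-26*(t(0) + v) = -26*(-3*0² - 7/20) = -26*(-3*0 - 7/20) = -26*(0 - 7/20) = -26*(-7/20) = 91/10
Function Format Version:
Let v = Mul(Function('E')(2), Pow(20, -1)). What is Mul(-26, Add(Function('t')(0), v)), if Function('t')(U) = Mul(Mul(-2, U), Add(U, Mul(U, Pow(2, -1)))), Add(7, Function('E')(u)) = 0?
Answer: Rational(91, 10) ≈ 9.1000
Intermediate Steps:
Function('E')(u) = -7 (Function('E')(u) = Add(-7, 0) = -7)
Function('t')(U) = Mul(-3, Pow(U, 2)) (Function('t')(U) = Mul(Mul(-2, U), Add(U, Mul(U, Rational(1, 2)))) = Mul(Mul(-2, U), Add(U, Mul(Rational(1, 2), U))) = Mul(Mul(-2, U), Mul(Rational(3, 2), U)) = Mul(-3, Pow(U, 2)))
v = Rational(-7, 20) (v = Mul(-7, Pow(20, -1)) = Mul(-7, Rational(1, 20)) = Rational(-7, 20) ≈ -0.35000)
Mul(-26, Add(Function('t')(0), v)) = Mul(-26, Add(Mul(-3, Pow(0, 2)), Rational(-7, 20))) = Mul(-26, Add(Mul(-3, 0), Rational(-7, 20))) = Mul(-26, Add(0, Rational(-7, 20))) = Mul(-26, Rational(-7, 20)) = Rational(91, 10)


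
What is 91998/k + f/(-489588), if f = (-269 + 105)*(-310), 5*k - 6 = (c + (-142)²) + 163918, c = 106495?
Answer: 5845342900/3951831939 ≈ 1.4791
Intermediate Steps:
k = 290583/5 (k = 6/5 + ((106495 + (-142)²) + 163918)/5 = 6/5 + ((106495 + 20164) + 163918)/5 = 6/5 + (126659 + 163918)/5 = 6/5 + (⅕)*290577 = 6/5 + 290577/5 = 290583/5 ≈ 58117.)
f = 50840 (f = -164*(-310) = 50840)
91998/k + f/(-489588) = 91998/(290583/5) + 50840/(-489588) = 91998*(5/290583) + 50840*(-1/489588) = 51110/32287 - 12710/122397 = 5845342900/3951831939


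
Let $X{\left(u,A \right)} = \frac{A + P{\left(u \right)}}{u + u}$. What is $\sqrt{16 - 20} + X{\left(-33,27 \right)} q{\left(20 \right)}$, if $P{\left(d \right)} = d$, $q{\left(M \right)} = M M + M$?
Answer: $\frac{420}{11} + 2 i \approx 38.182 + 2.0 i$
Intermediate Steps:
$q{\left(M \right)} = M + M^{2}$ ($q{\left(M \right)} = M^{2} + M = M + M^{2}$)
$X{\left(u,A \right)} = \frac{A + u}{2 u}$ ($X{\left(u,A \right)} = \frac{A + u}{u + u} = \frac{A + u}{2 u}$)
$\sqrt{16 - 20} + X{\left(-33,27 \right)} q{\left(20 \right)} = \sqrt{16 - 20} + \frac{27 - 33}{2 \left(-33\right)} 20 \left(1 + 20\right) = \sqrt{16 - 20} + \frac{1}{2} \left(- \frac{1}{33}\right) \left(-6\right) 20 \cdot 21 = \sqrt{-4} + \frac{1}{11} \cdot 420 = 2 i + \frac{420}{11} = \frac{420}{11} + 2 i$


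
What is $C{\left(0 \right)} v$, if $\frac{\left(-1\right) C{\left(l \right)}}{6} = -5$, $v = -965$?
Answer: $-28950$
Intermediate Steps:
$C{\left(l \right)} = 30$ ($C{\left(l \right)} = \left(-6\right) \left(-5\right) = 30$)
$C{\left(0 \right)} v = 30 \left(-965\right) = -28950$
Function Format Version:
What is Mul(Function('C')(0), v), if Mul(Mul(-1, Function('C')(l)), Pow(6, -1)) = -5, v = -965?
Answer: -28950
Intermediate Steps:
Function('C')(l) = 30 (Function('C')(l) = Mul(-6, -5) = 30)
Mul(Function('C')(0), v) = Mul(30, -965) = -28950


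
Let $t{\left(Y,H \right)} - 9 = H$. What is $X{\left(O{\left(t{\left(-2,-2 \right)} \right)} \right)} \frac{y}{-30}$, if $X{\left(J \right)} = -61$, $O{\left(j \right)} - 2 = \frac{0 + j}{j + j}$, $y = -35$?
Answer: $- \frac{427}{6} \approx -71.167$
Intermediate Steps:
$t{\left(Y,H \right)} = 9 + H$
$O{\left(j \right)} = \frac{5}{2}$ ($O{\left(j \right)} = 2 + \frac{0 + j}{j + j} = 2 + \frac{j}{2 j} = 2 + j \frac{1}{2 j} = 2 + \frac{1}{2} = \frac{5}{2}$)
$X{\left(O{\left(t{\left(-2,-2 \right)} \right)} \right)} \frac{y}{-30} = - 61 \left(- \frac{35}{-30}\right) = - 61 \left(\left(-35\right) \left(- \frac{1}{30}\right)\right) = \left(-61\right) \frac{7}{6} = - \frac{427}{6}$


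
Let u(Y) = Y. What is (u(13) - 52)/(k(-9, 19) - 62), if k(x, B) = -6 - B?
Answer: 13/29 ≈ 0.44828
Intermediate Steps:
(u(13) - 52)/(k(-9, 19) - 62) = (13 - 52)/((-6 - 1*19) - 62) = -39/((-6 - 19) - 62) = -39/(-25 - 62) = -39/(-87) = -39*(-1/87) = 13/29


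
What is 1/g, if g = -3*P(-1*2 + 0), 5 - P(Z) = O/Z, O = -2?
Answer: -1/12 ≈ -0.083333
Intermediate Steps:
P(Z) = 5 + 2/Z (P(Z) = 5 - (-2)/Z = 5 + 2/Z)
g = -12 (g = -3*(5 + 2/(-1*2 + 0)) = -3*(5 + 2/(-2 + 0)) = -3*(5 + 2/(-2)) = -3*(5 + 2*(-½)) = -3*(5 - 1) = -3*4 = -12)
1/g = 1/(-12) = -1/12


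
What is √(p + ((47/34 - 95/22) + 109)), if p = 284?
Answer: √13640154/187 ≈ 19.750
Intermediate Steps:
√(p + ((47/34 - 95/22) + 109)) = √(284 + ((47/34 - 95/22) + 109)) = √(284 + (-549/187 + 109)) = √(284 + 19834/187) = √(72942/187) = √13640154/187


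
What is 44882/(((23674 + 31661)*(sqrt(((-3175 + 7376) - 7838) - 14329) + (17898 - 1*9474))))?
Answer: 4847256/50356085815 - 22441*I*sqrt(17966)/1963887346785 ≈ 9.626e-5 - 1.5316e-6*I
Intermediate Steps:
44882/(((23674 + 31661)*(sqrt(((-3175 + 7376) - 7838) - 14329) + (17898 - 1*9474)))) = 44882/((55335*(sqrt((4201 - 7838) - 14329) + (17898 - 9474)))) = 44882/((55335*(sqrt(-3637 - 14329) + 8424))) = 44882/((55335*(sqrt(-17966) + 8424))) = 44882/((55335*(I*sqrt(17966) + 8424))) = 44882/((55335*(8424 + I*sqrt(17966)))) = 44882/(466142040 + 55335*I*sqrt(17966))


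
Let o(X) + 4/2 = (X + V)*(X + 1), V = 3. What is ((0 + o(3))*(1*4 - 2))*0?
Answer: 0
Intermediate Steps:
o(X) = -2 + (1 + X)*(3 + X) (o(X) = -2 + (X + 3)*(X + 1) = -2 + (3 + X)*(1 + X) = -2 + (1 + X)*(3 + X))
((0 + o(3))*(1*4 - 2))*0 = ((0 + (1 + 3² + 4*3))*(1*4 - 2))*0 = ((0 + (1 + 9 + 12))*(4 - 2))*0 = ((0 + 22)*2)*0 = (22*2)*0 = 44*0 = 0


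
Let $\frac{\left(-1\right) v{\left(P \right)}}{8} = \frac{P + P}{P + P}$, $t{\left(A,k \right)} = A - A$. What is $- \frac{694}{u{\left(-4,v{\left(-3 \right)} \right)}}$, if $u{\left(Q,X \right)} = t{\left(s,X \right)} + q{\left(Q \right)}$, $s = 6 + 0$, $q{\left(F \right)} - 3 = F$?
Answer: $694$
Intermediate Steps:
$q{\left(F \right)} = 3 + F$
$s = 6$
$t{\left(A,k \right)} = 0$
$v{\left(P \right)} = -8$ ($v{\left(P \right)} = - 8 \frac{P + P}{P + P} = - 8 \frac{2 P}{2 P} = - 8 \cdot 2 P \frac{1}{2 P} = \left(-8\right) 1 = -8$)
$u{\left(Q,X \right)} = 3 + Q$ ($u{\left(Q,X \right)} = 0 + \left(3 + Q\right) = 3 + Q$)
$- \frac{694}{u{\left(-4,v{\left(-3 \right)} \right)}} = - \frac{694}{3 - 4} = - \frac{694}{-1} = \left(-694\right) \left(-1\right) = 694$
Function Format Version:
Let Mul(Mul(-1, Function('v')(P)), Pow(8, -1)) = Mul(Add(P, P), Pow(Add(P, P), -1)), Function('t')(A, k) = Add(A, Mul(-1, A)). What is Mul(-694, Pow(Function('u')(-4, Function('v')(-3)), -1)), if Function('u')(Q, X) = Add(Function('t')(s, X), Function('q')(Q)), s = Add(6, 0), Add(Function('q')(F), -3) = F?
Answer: 694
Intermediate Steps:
Function('q')(F) = Add(3, F)
s = 6
Function('t')(A, k) = 0
Function('v')(P) = -8 (Function('v')(P) = Mul(-8, Mul(Add(P, P), Pow(Add(P, P), -1))) = Mul(-8, Mul(Mul(2, P), Pow(Mul(2, P), -1))) = Mul(-8, Mul(Mul(2, P), Mul(Rational(1, 2), Pow(P, -1)))) = Mul(-8, 1) = -8)
Function('u')(Q, X) = Add(3, Q) (Function('u')(Q, X) = Add(0, Add(3, Q)) = Add(3, Q))
Mul(-694, Pow(Function('u')(-4, Function('v')(-3)), -1)) = Mul(-694, Pow(Add(3, -4), -1)) = Mul(-694, Pow(-1, -1)) = Mul(-694, -1) = 694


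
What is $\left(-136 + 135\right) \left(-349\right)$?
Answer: $349$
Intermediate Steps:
$\left(-136 + 135\right) \left(-349\right) = \left(-1\right) \left(-349\right) = 349$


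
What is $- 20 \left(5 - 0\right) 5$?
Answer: $-500$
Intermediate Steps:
$- 20 \left(5 - 0\right) 5 = - 20 \left(5 + 0\right) 5 = \left(-20\right) 5 \cdot 5 = \left(-100\right) 5 = -500$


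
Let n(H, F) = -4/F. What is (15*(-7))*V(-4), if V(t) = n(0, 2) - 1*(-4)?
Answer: -210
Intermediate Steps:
V(t) = 2 (V(t) = -4/2 - 1*(-4) = -4*½ + 4 = -2 + 4 = 2)
(15*(-7))*V(-4) = (15*(-7))*2 = -105*2 = -210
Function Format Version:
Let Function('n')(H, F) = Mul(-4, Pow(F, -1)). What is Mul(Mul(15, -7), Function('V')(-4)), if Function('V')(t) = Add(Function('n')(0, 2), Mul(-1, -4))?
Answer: -210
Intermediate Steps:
Function('V')(t) = 2 (Function('V')(t) = Add(Mul(-4, Pow(2, -1)), Mul(-1, -4)) = Add(Mul(-4, Rational(1, 2)), 4) = Add(-2, 4) = 2)
Mul(Mul(15, -7), Function('V')(-4)) = Mul(Mul(15, -7), 2) = Mul(-105, 2) = -210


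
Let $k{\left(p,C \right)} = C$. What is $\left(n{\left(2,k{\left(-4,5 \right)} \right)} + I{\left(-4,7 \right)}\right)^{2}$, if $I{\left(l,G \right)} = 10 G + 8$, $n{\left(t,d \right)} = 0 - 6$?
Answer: $5184$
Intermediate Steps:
$n{\left(t,d \right)} = -6$ ($n{\left(t,d \right)} = 0 - 6 = -6$)
$I{\left(l,G \right)} = 8 + 10 G$
$\left(n{\left(2,k{\left(-4,5 \right)} \right)} + I{\left(-4,7 \right)}\right)^{2} = \left(-6 + \left(8 + 10 \cdot 7\right)\right)^{2} = \left(-6 + \left(8 + 70\right)\right)^{2} = \left(-6 + 78\right)^{2} = 72^{2} = 5184$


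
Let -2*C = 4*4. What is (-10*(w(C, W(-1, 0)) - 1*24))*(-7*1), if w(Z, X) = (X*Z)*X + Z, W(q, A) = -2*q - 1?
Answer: -2800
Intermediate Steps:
W(q, A) = -1 - 2*q
C = -8 (C = -2*4 = -1/2*16 = -8)
w(Z, X) = Z + Z*X**2 (w(Z, X) = Z*X**2 + Z = Z + Z*X**2)
(-10*(w(C, W(-1, 0)) - 1*24))*(-7*1) = (-10*(-8*(1 + (-1 - 2*(-1))**2) - 1*24))*(-7*1) = -10*(-8*(1 + (-1 + 2)**2) - 24)*(-7) = -10*(-8*(1 + 1**2) - 24)*(-7) = -10*(-8*(1 + 1) - 24)*(-7) = -10*(-8*2 - 24)*(-7) = -10*(-16 - 24)*(-7) = -10*(-40)*(-7) = 400*(-7) = -2800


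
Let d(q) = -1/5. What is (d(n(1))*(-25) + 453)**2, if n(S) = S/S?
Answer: 209764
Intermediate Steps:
n(S) = 1
d(q) = -1/5 (d(q) = -1*1/5 = -1/5)
(d(n(1))*(-25) + 453)**2 = (-1/5*(-25) + 453)**2 = (5 + 453)**2 = 458**2 = 209764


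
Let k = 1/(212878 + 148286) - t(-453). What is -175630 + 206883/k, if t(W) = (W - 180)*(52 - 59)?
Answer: -281138513357102/1600317683 ≈ -1.7568e+5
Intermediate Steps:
t(W) = 1260 - 7*W (t(W) = (-180 + W)*(-7) = 1260 - 7*W)
k = -1600317683/361164 (k = 1/(212878 + 148286) - (1260 - 7*(-453)) = 1/361164 - (1260 + 3171) = 1/361164 - 1*4431 = 1/361164 - 4431 = -1600317683/361164 ≈ -4431.0)
-175630 + 206883/k = -175630 + 206883/(-1600317683/361164) = -175630 + 206883*(-361164/1600317683) = -175630 - 74718691812/1600317683 = -281138513357102/1600317683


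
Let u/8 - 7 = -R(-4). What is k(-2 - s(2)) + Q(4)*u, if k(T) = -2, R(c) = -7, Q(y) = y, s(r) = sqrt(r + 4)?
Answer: 446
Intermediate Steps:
s(r) = sqrt(4 + r)
u = 112 (u = 56 + 8*(-1*(-7)) = 56 + 8*7 = 56 + 56 = 112)
k(-2 - s(2)) + Q(4)*u = -2 + 4*112 = -2 + 448 = 446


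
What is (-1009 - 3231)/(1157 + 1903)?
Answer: -212/153 ≈ -1.3856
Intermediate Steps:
(-1009 - 3231)/(1157 + 1903) = -4240/3060 = -4240*1/3060 = -212/153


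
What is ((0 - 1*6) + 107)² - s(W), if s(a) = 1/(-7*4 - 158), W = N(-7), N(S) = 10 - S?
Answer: 1897387/186 ≈ 10201.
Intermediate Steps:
W = 17 (W = 10 - 1*(-7) = 10 + 7 = 17)
s(a) = -1/186 (s(a) = 1/(-28 - 158) = 1/(-186) = -1/186)
((0 - 1*6) + 107)² - s(W) = ((0 - 1*6) + 107)² - 1*(-1/186) = ((0 - 6) + 107)² + 1/186 = (-6 + 107)² + 1/186 = 101² + 1/186 = 10201 + 1/186 = 1897387/186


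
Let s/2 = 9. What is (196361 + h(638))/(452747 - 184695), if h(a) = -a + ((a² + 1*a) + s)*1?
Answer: 603423/268052 ≈ 2.2511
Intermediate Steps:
s = 18 (s = 2*9 = 18)
h(a) = 18 + a² (h(a) = -a + ((a² + 1*a) + 18)*1 = -a + ((a² + a) + 18)*1 = -a + ((a + a²) + 18)*1 = -a + (18 + a + a²)*1 = -a + (18 + a + a²) = 18 + a²)
(196361 + h(638))/(452747 - 184695) = (196361 + (18 + 638²))/(452747 - 184695) = (196361 + (18 + 407044))/268052 = (196361 + 407062)*(1/268052) = 603423*(1/268052) = 603423/268052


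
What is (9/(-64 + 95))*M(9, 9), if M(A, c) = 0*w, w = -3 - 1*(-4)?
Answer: 0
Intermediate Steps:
w = 1 (w = -3 + 4 = 1)
M(A, c) = 0 (M(A, c) = 0*1 = 0)
(9/(-64 + 95))*M(9, 9) = (9/(-64 + 95))*0 = (9/31)*0 = 0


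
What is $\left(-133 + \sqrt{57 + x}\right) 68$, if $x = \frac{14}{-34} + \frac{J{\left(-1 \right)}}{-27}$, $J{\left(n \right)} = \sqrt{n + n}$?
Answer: $-9044 + \frac{4 \sqrt{1324674 - 867 i \sqrt{2}}}{9} \approx -8532.5 - 0.23674 i$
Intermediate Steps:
$J{\left(n \right)} = \sqrt{2} \sqrt{n}$ ($J{\left(n \right)} = \sqrt{2 n} = \sqrt{2} \sqrt{n}$)
$x = - \frac{7}{17} - \frac{i \sqrt{2}}{27}$ ($x = \frac{14}{-34} + \frac{\sqrt{2} \sqrt{-1}}{-27} = 14 \left(- \frac{1}{34}\right) + \sqrt{2} i \left(- \frac{1}{27}\right) = - \frac{7}{17} + i \sqrt{2} \left(- \frac{1}{27}\right) = - \frac{7}{17} - \frac{i \sqrt{2}}{27} \approx -0.41176 - 0.052378 i$)
$\left(-133 + \sqrt{57 + x}\right) 68 = \left(-133 + \sqrt{57 - \left(\frac{7}{17} + \frac{i \sqrt{2}}{27}\right)}\right) 68 = \left(-133 + \sqrt{\frac{962}{17} - \frac{i \sqrt{2}}{27}}\right) 68 = -9044 + 68 \sqrt{\frac{962}{17} - \frac{i \sqrt{2}}{27}}$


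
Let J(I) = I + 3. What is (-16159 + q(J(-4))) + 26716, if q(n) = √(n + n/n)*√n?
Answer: 10557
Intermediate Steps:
J(I) = 3 + I
q(n) = √n*√(1 + n) (q(n) = √(n + 1)*√n = √(1 + n)*√n = √n*√(1 + n))
(-16159 + q(J(-4))) + 26716 = (-16159 + √(3 - 4)*√(1 + (3 - 4))) + 26716 = (-16159 + √(-1)*√(1 - 1)) + 26716 = (-16159 + I*√0) + 26716 = (-16159 + I*0) + 26716 = (-16159 + 0) + 26716 = -16159 + 26716 = 10557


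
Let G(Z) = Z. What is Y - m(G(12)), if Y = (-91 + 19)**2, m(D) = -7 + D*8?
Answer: 5095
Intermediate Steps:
m(D) = -7 + 8*D
Y = 5184 (Y = (-72)**2 = 5184)
Y - m(G(12)) = 5184 - (-7 + 8*12) = 5184 - (-7 + 96) = 5184 - 1*89 = 5184 - 89 = 5095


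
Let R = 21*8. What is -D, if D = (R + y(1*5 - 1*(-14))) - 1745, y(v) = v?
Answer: 1558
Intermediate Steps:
R = 168
D = -1558 (D = (168 + (1*5 - 1*(-14))) - 1745 = (168 + (5 + 14)) - 1745 = (168 + 19) - 1745 = 187 - 1745 = -1558)
-D = -1*(-1558) = 1558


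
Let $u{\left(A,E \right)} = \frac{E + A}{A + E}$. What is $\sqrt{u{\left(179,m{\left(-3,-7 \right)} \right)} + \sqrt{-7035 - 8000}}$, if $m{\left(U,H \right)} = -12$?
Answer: $\sqrt{1 + i \sqrt{15035}} \approx 7.862 + 7.7981 i$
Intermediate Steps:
$u{\left(A,E \right)} = 1$ ($u{\left(A,E \right)} = \frac{A + E}{A + E} = 1$)
$\sqrt{u{\left(179,m{\left(-3,-7 \right)} \right)} + \sqrt{-7035 - 8000}} = \sqrt{1 + \sqrt{-7035 - 8000}} = \sqrt{1 + \sqrt{-15035}} = \sqrt{1 + i \sqrt{15035}}$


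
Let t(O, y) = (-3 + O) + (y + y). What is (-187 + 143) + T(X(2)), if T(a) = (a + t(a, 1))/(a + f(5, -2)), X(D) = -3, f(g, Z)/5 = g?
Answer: -975/22 ≈ -44.318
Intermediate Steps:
t(O, y) = -3 + O + 2*y (t(O, y) = (-3 + O) + 2*y = -3 + O + 2*y)
f(g, Z) = 5*g
T(a) = (-1 + 2*a)/(25 + a) (T(a) = (a + (-3 + a + 2*1))/(a + 5*5) = (a + (-3 + a + 2))/(a + 25) = (a + (-1 + a))/(25 + a) = (-1 + 2*a)/(25 + a))
(-187 + 143) + T(X(2)) = (-187 + 143) + (-1 + 2*(-3))/(25 - 3) = -44 + (-1 - 6)/22 = -44 + (1/22)*(-7) = -44 - 7/22 = -975/22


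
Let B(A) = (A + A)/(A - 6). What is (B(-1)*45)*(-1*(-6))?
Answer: 540/7 ≈ 77.143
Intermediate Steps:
B(A) = 2*A/(-6 + A) (B(A) = (2*A)/(-6 + A) = 2*A/(-6 + A))
(B(-1)*45)*(-1*(-6)) = ((2*(-1)/(-6 - 1))*45)*(-1*(-6)) = ((2*(-1)/(-7))*45)*6 = ((2*(-1)*(-⅐))*45)*6 = ((2/7)*45)*6 = (90/7)*6 = 540/7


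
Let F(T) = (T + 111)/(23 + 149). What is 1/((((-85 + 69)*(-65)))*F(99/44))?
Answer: 43/29445 ≈ 0.0014603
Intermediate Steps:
F(T) = 111/172 + T/172 (F(T) = (111 + T)/172 = (111 + T)*(1/172) = 111/172 + T/172)
1/((((-85 + 69)*(-65)))*F(99/44)) = 1/((((-85 + 69)*(-65)))*(111/172 + (99/44)/172)) = 1/(((-16*(-65)))*(111/172 + (99*(1/44))/172)) = 1/(1040*(111/172 + (1/172)*(9/4))) = 1/(1040*(111/172 + 9/688)) = 1/(1040*(453/688)) = (1/1040)*(688/453) = 43/29445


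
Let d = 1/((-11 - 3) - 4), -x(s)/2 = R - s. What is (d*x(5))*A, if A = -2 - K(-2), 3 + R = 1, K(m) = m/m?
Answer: 7/3 ≈ 2.3333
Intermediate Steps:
K(m) = 1
R = -2 (R = -3 + 1 = -2)
x(s) = 4 + 2*s (x(s) = -2*(-2 - s) = 4 + 2*s)
d = -1/18 (d = 1/(-14 - 4) = 1/(-18) = -1/18 ≈ -0.055556)
A = -3 (A = -2 - 1*1 = -2 - 1 = -3)
(d*x(5))*A = -(4 + 2*5)/18*(-3) = -(4 + 10)/18*(-3) = -1/18*14*(-3) = -7/9*(-3) = 7/3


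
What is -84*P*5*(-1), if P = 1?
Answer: 420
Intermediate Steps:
-84*P*5*(-1) = -84*1*5*(-1) = -420*(-1) = -84*(-5) = 420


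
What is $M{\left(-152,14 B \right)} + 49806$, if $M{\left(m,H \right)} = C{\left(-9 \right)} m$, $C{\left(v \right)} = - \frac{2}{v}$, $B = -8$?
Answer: $\frac{447950}{9} \approx 49772.0$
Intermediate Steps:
$M{\left(m,H \right)} = \frac{2 m}{9}$ ($M{\left(m,H \right)} = - \frac{2}{-9} m = \left(-2\right) \left(- \frac{1}{9}\right) m = \frac{2 m}{9}$)
$M{\left(-152,14 B \right)} + 49806 = \frac{2}{9} \left(-152\right) + 49806 = - \frac{304}{9} + 49806 = \frac{447950}{9}$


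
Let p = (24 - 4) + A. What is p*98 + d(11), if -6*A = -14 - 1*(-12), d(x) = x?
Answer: 6011/3 ≈ 2003.7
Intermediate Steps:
A = ⅓ (A = -(-14 - 1*(-12))/6 = -(-14 + 12)/6 = -⅙*(-2) = ⅓ ≈ 0.33333)
p = 61/3 (p = (24 - 4) + ⅓ = 20 + ⅓ = 61/3 ≈ 20.333)
p*98 + d(11) = (61/3)*98 + 11 = 5978/3 + 11 = 6011/3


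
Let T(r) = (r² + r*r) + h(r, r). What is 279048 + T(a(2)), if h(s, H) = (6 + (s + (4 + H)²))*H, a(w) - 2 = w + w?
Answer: 279792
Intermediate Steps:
a(w) = 2 + 2*w (a(w) = 2 + (w + w) = 2 + 2*w)
h(s, H) = H*(6 + s + (4 + H)²) (h(s, H) = (6 + s + (4 + H)²)*H = H*(6 + s + (4 + H)²))
T(r) = 2*r² + r*(6 + r + (4 + r)²) (T(r) = (r² + r*r) + r*(6 + r + (4 + r)²) = (r² + r²) + r*(6 + r + (4 + r)²) = 2*r² + r*(6 + r + (4 + r)²))
279048 + T(a(2)) = 279048 + (2 + 2*2)*(22 + (2 + 2*2)² + 11*(2 + 2*2)) = 279048 + (2 + 4)*(22 + (2 + 4)² + 11*(2 + 4)) = 279048 + 6*(22 + 6² + 11*6) = 279048 + 6*(22 + 36 + 66) = 279048 + 6*124 = 279048 + 744 = 279792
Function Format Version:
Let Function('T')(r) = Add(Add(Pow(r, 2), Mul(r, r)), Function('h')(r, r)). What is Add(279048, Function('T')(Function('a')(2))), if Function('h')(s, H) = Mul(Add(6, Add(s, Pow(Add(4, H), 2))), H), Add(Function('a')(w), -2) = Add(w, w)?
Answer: 279792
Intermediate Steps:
Function('a')(w) = Add(2, Mul(2, w)) (Function('a')(w) = Add(2, Add(w, w)) = Add(2, Mul(2, w)))
Function('h')(s, H) = Mul(H, Add(6, s, Pow(Add(4, H), 2))) (Function('h')(s, H) = Mul(Add(6, s, Pow(Add(4, H), 2)), H) = Mul(H, Add(6, s, Pow(Add(4, H), 2))))
Function('T')(r) = Add(Mul(2, Pow(r, 2)), Mul(r, Add(6, r, Pow(Add(4, r), 2)))) (Function('T')(r) = Add(Add(Pow(r, 2), Mul(r, r)), Mul(r, Add(6, r, Pow(Add(4, r), 2)))) = Add(Add(Pow(r, 2), Pow(r, 2)), Mul(r, Add(6, r, Pow(Add(4, r), 2)))) = Add(Mul(2, Pow(r, 2)), Mul(r, Add(6, r, Pow(Add(4, r), 2)))))
Add(279048, Function('T')(Function('a')(2))) = Add(279048, Mul(Add(2, Mul(2, 2)), Add(22, Pow(Add(2, Mul(2, 2)), 2), Mul(11, Add(2, Mul(2, 2)))))) = Add(279048, Mul(Add(2, 4), Add(22, Pow(Add(2, 4), 2), Mul(11, Add(2, 4))))) = Add(279048, Mul(6, Add(22, Pow(6, 2), Mul(11, 6)))) = Add(279048, Mul(6, Add(22, 36, 66))) = Add(279048, Mul(6, 124)) = Add(279048, 744) = 279792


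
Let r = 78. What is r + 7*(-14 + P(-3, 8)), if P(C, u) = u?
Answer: 36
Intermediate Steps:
r + 7*(-14 + P(-3, 8)) = 78 + 7*(-14 + 8) = 78 + 7*(-6) = 78 - 42 = 36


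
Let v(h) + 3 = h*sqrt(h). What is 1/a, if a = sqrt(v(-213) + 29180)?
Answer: 1/sqrt(29177 - 213*I*sqrt(213)) ≈ 0.0058296 + 0.00030968*I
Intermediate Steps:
v(h) = -3 + h**(3/2) (v(h) = -3 + h*sqrt(h) = -3 + h**(3/2))
a = sqrt(29177 - 213*I*sqrt(213)) (a = sqrt((-3 + (-213)**(3/2)) + 29180) = sqrt((-3 - 213*I*sqrt(213)) + 29180) = sqrt(29177 - 213*I*sqrt(213)) ≈ 171.05 - 9.0867*I)
1/a = 1/(sqrt(29177 - 213*I*sqrt(213))) = 1/sqrt(29177 - 213*I*sqrt(213))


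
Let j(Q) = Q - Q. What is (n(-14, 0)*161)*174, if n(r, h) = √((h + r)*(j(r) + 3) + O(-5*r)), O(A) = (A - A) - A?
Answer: 112056*I*√7 ≈ 2.9647e+5*I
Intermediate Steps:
j(Q) = 0
O(A) = -A (O(A) = 0 - A = -A)
n(r, h) = √(3*h + 8*r) (n(r, h) = √((h + r)*(0 + 3) - (-5)*r) = √((h + r)*3 + 5*r) = √((3*h + 3*r) + 5*r) = √(3*h + 8*r))
(n(-14, 0)*161)*174 = (√(3*0 + 8*(-14))*161)*174 = (√(0 - 112)*161)*174 = (√(-112)*161)*174 = ((4*I*√7)*161)*174 = (644*I*√7)*174 = 112056*I*√7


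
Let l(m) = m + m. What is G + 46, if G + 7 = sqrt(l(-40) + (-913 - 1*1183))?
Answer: 39 + 8*I*sqrt(34) ≈ 39.0 + 46.648*I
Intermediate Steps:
l(m) = 2*m
G = -7 + 8*I*sqrt(34) (G = -7 + sqrt(2*(-40) + (-913 - 1*1183)) = -7 + sqrt(-80 + (-913 - 1183)) = -7 + sqrt(-80 - 2096) = -7 + sqrt(-2176) = -7 + 8*I*sqrt(34) ≈ -7.0 + 46.648*I)
G + 46 = (-7 + 8*I*sqrt(34)) + 46 = 39 + 8*I*sqrt(34)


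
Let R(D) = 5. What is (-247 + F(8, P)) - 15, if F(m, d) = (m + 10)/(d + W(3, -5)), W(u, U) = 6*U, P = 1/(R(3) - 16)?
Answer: -86920/331 ≈ -262.60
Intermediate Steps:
P = -1/11 (P = 1/(5 - 16) = 1/(-11) = -1/11 ≈ -0.090909)
F(m, d) = (10 + m)/(-30 + d) (F(m, d) = (m + 10)/(d + 6*(-5)) = (10 + m)/(d - 30) = (10 + m)/(-30 + d))
(-247 + F(8, P)) - 15 = (-247 + (10 + 8)/(-30 - 1/11)) - 15 = (-247 + 18/(-331/11)) - 15 = (-247 - 11/331*18) - 15 = (-247 - 198/331) - 15 = -81955/331 - 15 = -86920/331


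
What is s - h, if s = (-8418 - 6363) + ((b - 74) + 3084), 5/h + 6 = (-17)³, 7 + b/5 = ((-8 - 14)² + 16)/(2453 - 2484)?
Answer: -1812582479/152489 ≈ -11887.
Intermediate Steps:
b = -3585/31 (b = -35 + 5*(((-8 - 14)² + 16)/(2453 - 2484)) = -35 + 5*(((-22)² + 16)/(-31)) = -35 + 5*((484 + 16)*(-1/31)) = -35 + 5*(500*(-1/31)) = -35 + 5*(-500/31) = -35 - 2500/31 = -3585/31 ≈ -115.65)
h = -5/4919 (h = 5/(-6 + (-17)³) = 5/(-6 - 4913) = 5/(-4919) = 5*(-1/4919) = -5/4919 ≈ -0.0010165)
s = -368486/31 (s = (-8418 - 6363) + ((-3585/31 - 74) + 3084) = -14781 + (-5879/31 + 3084) = -14781 + 89725/31 = -368486/31 ≈ -11887.)
s - h = -368486/31 - 1*(-5/4919) = -368486/31 + 5/4919 = -1812582479/152489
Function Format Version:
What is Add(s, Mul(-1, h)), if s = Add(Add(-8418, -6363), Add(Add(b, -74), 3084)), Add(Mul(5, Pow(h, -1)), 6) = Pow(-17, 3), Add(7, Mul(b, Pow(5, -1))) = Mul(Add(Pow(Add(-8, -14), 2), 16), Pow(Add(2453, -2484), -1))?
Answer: Rational(-1812582479, 152489) ≈ -11887.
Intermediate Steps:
b = Rational(-3585, 31) (b = Add(-35, Mul(5, Mul(Add(Pow(Add(-8, -14), 2), 16), Pow(Add(2453, -2484), -1)))) = Add(-35, Mul(5, Mul(Add(Pow(-22, 2), 16), Pow(-31, -1)))) = Add(-35, Mul(5, Mul(Add(484, 16), Rational(-1, 31)))) = Add(-35, Mul(5, Mul(500, Rational(-1, 31)))) = Add(-35, Mul(5, Rational(-500, 31))) = Add(-35, Rational(-2500, 31)) = Rational(-3585, 31) ≈ -115.65)
h = Rational(-5, 4919) (h = Mul(5, Pow(Add(-6, Pow(-17, 3)), -1)) = Mul(5, Pow(Add(-6, -4913), -1)) = Mul(5, Pow(-4919, -1)) = Mul(5, Rational(-1, 4919)) = Rational(-5, 4919) ≈ -0.0010165)
s = Rational(-368486, 31) (s = Add(Add(-8418, -6363), Add(Add(Rational(-3585, 31), -74), 3084)) = Add(-14781, Add(Rational(-5879, 31), 3084)) = Add(-14781, Rational(89725, 31)) = Rational(-368486, 31) ≈ -11887.)
Add(s, Mul(-1, h)) = Add(Rational(-368486, 31), Mul(-1, Rational(-5, 4919))) = Add(Rational(-368486, 31), Rational(5, 4919)) = Rational(-1812582479, 152489)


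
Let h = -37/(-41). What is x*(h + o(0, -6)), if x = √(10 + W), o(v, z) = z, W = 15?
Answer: -1045/41 ≈ -25.488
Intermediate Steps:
x = 5 (x = √(10 + 15) = √25 = 5)
h = 37/41 (h = -37*(-1/41) = 37/41 ≈ 0.90244)
x*(h + o(0, -6)) = 5*(37/41 - 6) = 5*(-209/41) = -1045/41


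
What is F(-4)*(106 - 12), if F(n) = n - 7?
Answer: -1034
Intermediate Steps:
F(n) = -7 + n
F(-4)*(106 - 12) = (-7 - 4)*(106 - 12) = -11*94 = -1034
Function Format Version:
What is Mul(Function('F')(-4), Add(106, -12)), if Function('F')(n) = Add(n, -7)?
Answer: -1034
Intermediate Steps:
Function('F')(n) = Add(-7, n)
Mul(Function('F')(-4), Add(106, -12)) = Mul(Add(-7, -4), Add(106, -12)) = Mul(-11, 94) = -1034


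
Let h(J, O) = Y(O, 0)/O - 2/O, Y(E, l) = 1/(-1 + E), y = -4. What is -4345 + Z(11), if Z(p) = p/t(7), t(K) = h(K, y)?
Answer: -4325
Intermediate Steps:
h(J, O) = -2/O + 1/(O*(-1 + O)) (h(J, O) = 1/((-1 + O)*O) - 2/O = 1/(O*(-1 + O)) - 2/O = -2/O + 1/(O*(-1 + O)))
t(K) = 11/20 (t(K) = (3 - 2*(-4))/((-4)*(-1 - 4)) = -¼*(3 + 8)/(-5) = -¼*(-⅕)*11 = 11/20)
Z(p) = 20*p/11 (Z(p) = p/(11/20) = p*(20/11) = 20*p/11)
-4345 + Z(11) = -4345 + (20/11)*11 = -4345 + 20 = -4325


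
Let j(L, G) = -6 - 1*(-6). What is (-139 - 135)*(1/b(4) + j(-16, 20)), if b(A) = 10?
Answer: -137/5 ≈ -27.400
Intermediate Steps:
j(L, G) = 0 (j(L, G) = -6 + 6 = 0)
(-139 - 135)*(1/b(4) + j(-16, 20)) = (-139 - 135)*(1/10 + 0) = -274*(⅒ + 0) = -274*⅒ = -137/5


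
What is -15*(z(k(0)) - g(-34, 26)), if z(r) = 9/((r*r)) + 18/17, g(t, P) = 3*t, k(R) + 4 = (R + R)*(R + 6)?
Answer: -422775/272 ≈ -1554.3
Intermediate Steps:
k(R) = -4 + 2*R*(6 + R) (k(R) = -4 + (R + R)*(R + 6) = -4 + (2*R)*(6 + R) = -4 + 2*R*(6 + R))
z(r) = 18/17 + 9/r² (z(r) = 9/(r²) + 18*(1/17) = 9/r² + 18/17 = 18/17 + 9/r²)
-15*(z(k(0)) - g(-34, 26)) = -15*((18/17 + 9/(-4 + 2*0² + 12*0)²) - 3*(-34)) = -15*((18/17 + 9/(-4 + 2*0 + 0)²) - 1*(-102)) = -15*((18/17 + 9/(-4 + 0 + 0)²) + 102) = -15*((18/17 + 9/(-4)²) + 102) = -15*((18/17 + 9*(1/16)) + 102) = -15*((18/17 + 9/16) + 102) = -15*(441/272 + 102) = -15*28185/272 = -422775/272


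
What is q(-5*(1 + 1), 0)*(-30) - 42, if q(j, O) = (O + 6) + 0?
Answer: -222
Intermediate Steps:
q(j, O) = 6 + O (q(j, O) = (6 + O) + 0 = 6 + O)
q(-5*(1 + 1), 0)*(-30) - 42 = (6 + 0)*(-30) - 42 = 6*(-30) - 42 = -180 - 42 = -222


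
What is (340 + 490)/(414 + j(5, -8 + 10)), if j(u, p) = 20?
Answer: 415/217 ≈ 1.9124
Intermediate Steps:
(340 + 490)/(414 + j(5, -8 + 10)) = (340 + 490)/(414 + 20) = 830/434 = (1/434)*830 = 415/217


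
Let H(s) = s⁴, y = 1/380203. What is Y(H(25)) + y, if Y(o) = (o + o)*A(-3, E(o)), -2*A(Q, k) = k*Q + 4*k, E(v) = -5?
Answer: 742583984376/380203 ≈ 1.9531e+6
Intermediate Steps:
y = 1/380203 ≈ 2.6302e-6
A(Q, k) = -2*k - Q*k/2 (A(Q, k) = -(k*Q + 4*k)/2 = -(Q*k + 4*k)/2 = -(4*k + Q*k)/2 = -2*k - Q*k/2)
Y(o) = 5*o (Y(o) = (o + o)*(-½*(-5)*(4 - 3)) = (2*o)*(-½*(-5)*1) = (2*o)*(5/2) = 5*o)
Y(H(25)) + y = 5*25⁴ + 1/380203 = 5*390625 + 1/380203 = 1953125 + 1/380203 = 742583984376/380203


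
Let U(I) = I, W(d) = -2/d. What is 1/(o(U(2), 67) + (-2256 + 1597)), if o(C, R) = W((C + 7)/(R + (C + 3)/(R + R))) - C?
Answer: -603/407566 ≈ -0.0014795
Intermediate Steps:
o(C, R) = -C - 2*(R + (3 + C)/(2*R))/(7 + C) (o(C, R) = -2*(R + (C + 3)/(R + R))/(C + 7) - C = -2*(R + (3 + C)/((2*R)))/(7 + C) - C = -2*(R + (3 + C)*(1/(2*R)))/(7 + C) - C = -2*(R + (3 + C)/(2*R))/(7 + C) - C = -C - 2*(R + (3 + C)/(2*R))/(7 + C))
1/(o(U(2), 67) + (-2256 + 1597)) = 1/((-3 - 1*2 - 2*67² - 1*2*67*(7 + 2))/(67*(7 + 2)) + (-2256 + 1597)) = 1/((1/67)*(-3 - 2 - 2*4489 - 1*2*67*9)/9 - 659) = 1/((1/67)*(⅑)*(-3 - 2 - 8978 - 1206) - 659) = 1/((1/67)*(⅑)*(-10189) - 659) = 1/(-10189/603 - 659) = 1/(-407566/603) = -603/407566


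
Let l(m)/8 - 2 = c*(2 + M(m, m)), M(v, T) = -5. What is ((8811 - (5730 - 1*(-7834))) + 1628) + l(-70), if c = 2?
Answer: -3157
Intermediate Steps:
l(m) = -32 (l(m) = 16 + 8*(2*(2 - 5)) = 16 + 8*(2*(-3)) = 16 + 8*(-6) = 16 - 48 = -32)
((8811 - (5730 - 1*(-7834))) + 1628) + l(-70) = ((8811 - (5730 - 1*(-7834))) + 1628) - 32 = ((8811 - (5730 + 7834)) + 1628) - 32 = ((8811 - 1*13564) + 1628) - 32 = ((8811 - 13564) + 1628) - 32 = (-4753 + 1628) - 32 = -3125 - 32 = -3157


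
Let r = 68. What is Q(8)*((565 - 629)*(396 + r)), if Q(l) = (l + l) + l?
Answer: -712704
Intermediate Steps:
Q(l) = 3*l (Q(l) = 2*l + l = 3*l)
Q(8)*((565 - 629)*(396 + r)) = (3*8)*((565 - 629)*(396 + 68)) = 24*(-64*464) = 24*(-29696) = -712704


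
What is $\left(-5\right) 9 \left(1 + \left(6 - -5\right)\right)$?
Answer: $-540$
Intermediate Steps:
$\left(-5\right) 9 \left(1 + \left(6 - -5\right)\right) = - 45 \left(1 + \left(6 + 5\right)\right) = - 45 \left(1 + 11\right) = \left(-45\right) 12 = -540$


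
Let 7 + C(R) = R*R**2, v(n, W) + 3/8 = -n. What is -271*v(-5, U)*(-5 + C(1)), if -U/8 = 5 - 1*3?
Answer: 110297/8 ≈ 13787.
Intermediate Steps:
U = -16 (U = -8*(5 - 1*3) = -8*(5 - 3) = -8*2 = -16)
v(n, W) = -3/8 - n
C(R) = -7 + R**3 (C(R) = -7 + R*R**2 = -7 + R**3)
-271*v(-5, U)*(-5 + C(1)) = -271*(-3/8 - 1*(-5))*(-5 + (-7 + 1**3)) = -271*(-3/8 + 5)*(-5 + (-7 + 1)) = -10027*(-5 - 6)/8 = -10027*(-11)/8 = -271*(-407/8) = 110297/8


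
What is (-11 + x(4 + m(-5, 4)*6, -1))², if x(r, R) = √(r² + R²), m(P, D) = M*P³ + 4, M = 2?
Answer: (11 - √2166785)² ≈ 2.1345e+6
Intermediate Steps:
m(P, D) = 4 + 2*P³ (m(P, D) = 2*P³ + 4 = 4 + 2*P³)
x(r, R) = √(R² + r²)
(-11 + x(4 + m(-5, 4)*6, -1))² = (-11 + √((-1)² + (4 + (4 + 2*(-5)³)*6)²))² = (-11 + √(1 + (4 + (4 + 2*(-125))*6)²))² = (-11 + √(1 + (4 + (4 - 250)*6)²))² = (-11 + √(1 + (4 - 246*6)²))² = (-11 + √(1 + (4 - 1476)²))² = (-11 + √(1 + (-1472)²))² = (-11 + √(1 + 2166784))² = (-11 + √2166785)²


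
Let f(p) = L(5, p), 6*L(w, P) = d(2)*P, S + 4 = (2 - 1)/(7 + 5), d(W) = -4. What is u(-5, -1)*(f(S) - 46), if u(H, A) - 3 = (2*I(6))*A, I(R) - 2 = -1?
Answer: -781/18 ≈ -43.389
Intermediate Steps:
I(R) = 1 (I(R) = 2 - 1 = 1)
u(H, A) = 3 + 2*A (u(H, A) = 3 + (2*1)*A = 3 + 2*A)
S = -47/12 (S = -4 + (2 - 1)/(7 + 5) = -4 + 1/12 = -47/12 ≈ -3.9167)
L(w, P) = -2*P/3 (L(w, P) = (-4*P)/6 = -2*P/3)
f(p) = -2*p/3
u(-5, -1)*(f(S) - 46) = (3 + 2*(-1))*(-2/3*(-47/12) - 46) = (3 - 2)*(47/18 - 46) = 1*(-781/18) = -781/18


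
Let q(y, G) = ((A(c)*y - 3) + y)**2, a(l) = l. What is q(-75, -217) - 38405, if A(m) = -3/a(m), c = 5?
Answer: -37316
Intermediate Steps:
A(m) = -3/m
q(y, G) = (-3 + 2*y/5)**2 (q(y, G) = (((-3/5)*y - 3) + y)**2 = (((-3*1/5)*y - 3) + y)**2 = ((-3*y/5 - 3) + y)**2 = ((-3 - 3*y/5) + y)**2 = (-3 + 2*y/5)**2)
q(-75, -217) - 38405 = (-15 + 2*(-75))**2/25 - 38405 = (-15 - 150)**2/25 - 38405 = (1/25)*(-165)**2 - 38405 = (1/25)*27225 - 38405 = 1089 - 38405 = -37316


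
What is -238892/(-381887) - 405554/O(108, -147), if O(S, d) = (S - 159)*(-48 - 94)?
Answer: -76572872267/1382812827 ≈ -55.375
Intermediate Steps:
O(S, d) = 22578 - 142*S (O(S, d) = (-159 + S)*(-142) = 22578 - 142*S)
-238892/(-381887) - 405554/O(108, -147) = -238892/(-381887) - 405554/(22578 - 142*108) = -238892*(-1/381887) - 405554/(22578 - 15336) = 238892/381887 - 405554/7242 = 238892/381887 - 405554*1/7242 = 238892/381887 - 202777/3621 = -76572872267/1382812827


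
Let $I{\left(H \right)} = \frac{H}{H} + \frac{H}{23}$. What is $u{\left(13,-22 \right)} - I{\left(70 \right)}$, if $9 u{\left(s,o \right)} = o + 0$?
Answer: $- \frac{1343}{207} \approx -6.4879$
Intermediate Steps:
$u{\left(s,o \right)} = \frac{o}{9}$ ($u{\left(s,o \right)} = \frac{o + 0}{9} = \frac{o}{9}$)
$I{\left(H \right)} = 1 + \frac{H}{23}$ ($I{\left(H \right)} = 1 + H \frac{1}{23} = 1 + \frac{H}{23}$)
$u{\left(13,-22 \right)} - I{\left(70 \right)} = \frac{1}{9} \left(-22\right) - \left(1 + \frac{1}{23} \cdot 70\right) = - \frac{22}{9} - \left(1 + \frac{70}{23}\right) = - \frac{22}{9} - \frac{93}{23} = - \frac{1343}{207}$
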